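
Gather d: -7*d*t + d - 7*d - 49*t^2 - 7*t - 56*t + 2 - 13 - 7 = d*(-7*t - 6) - 49*t^2 - 63*t - 18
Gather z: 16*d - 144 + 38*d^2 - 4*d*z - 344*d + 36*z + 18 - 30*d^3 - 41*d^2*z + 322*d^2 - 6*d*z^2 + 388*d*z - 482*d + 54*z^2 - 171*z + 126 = -30*d^3 + 360*d^2 - 810*d + z^2*(54 - 6*d) + z*(-41*d^2 + 384*d - 135)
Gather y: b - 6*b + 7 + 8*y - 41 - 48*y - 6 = -5*b - 40*y - 40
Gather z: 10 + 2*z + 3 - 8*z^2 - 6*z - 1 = -8*z^2 - 4*z + 12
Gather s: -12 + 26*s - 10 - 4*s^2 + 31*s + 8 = -4*s^2 + 57*s - 14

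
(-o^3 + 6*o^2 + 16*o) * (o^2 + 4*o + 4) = -o^5 + 2*o^4 + 36*o^3 + 88*o^2 + 64*o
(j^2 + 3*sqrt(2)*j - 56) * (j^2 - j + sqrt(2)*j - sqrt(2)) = j^4 - j^3 + 4*sqrt(2)*j^3 - 50*j^2 - 4*sqrt(2)*j^2 - 56*sqrt(2)*j + 50*j + 56*sqrt(2)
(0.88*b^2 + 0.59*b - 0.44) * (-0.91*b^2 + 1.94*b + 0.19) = -0.8008*b^4 + 1.1703*b^3 + 1.7122*b^2 - 0.7415*b - 0.0836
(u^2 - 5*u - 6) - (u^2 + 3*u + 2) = -8*u - 8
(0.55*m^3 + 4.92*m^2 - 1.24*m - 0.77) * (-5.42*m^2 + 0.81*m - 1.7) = -2.981*m^5 - 26.2209*m^4 + 9.771*m^3 - 5.195*m^2 + 1.4843*m + 1.309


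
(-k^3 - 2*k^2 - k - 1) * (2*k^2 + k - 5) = -2*k^5 - 5*k^4 + k^3 + 7*k^2 + 4*k + 5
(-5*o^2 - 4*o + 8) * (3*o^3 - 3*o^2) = -15*o^5 + 3*o^4 + 36*o^3 - 24*o^2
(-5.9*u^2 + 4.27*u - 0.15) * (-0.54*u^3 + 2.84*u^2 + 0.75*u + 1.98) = 3.186*u^5 - 19.0618*u^4 + 7.7828*u^3 - 8.9055*u^2 + 8.3421*u - 0.297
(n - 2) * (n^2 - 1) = n^3 - 2*n^2 - n + 2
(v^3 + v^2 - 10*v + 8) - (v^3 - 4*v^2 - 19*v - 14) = 5*v^2 + 9*v + 22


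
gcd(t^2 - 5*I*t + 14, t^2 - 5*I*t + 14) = t^2 - 5*I*t + 14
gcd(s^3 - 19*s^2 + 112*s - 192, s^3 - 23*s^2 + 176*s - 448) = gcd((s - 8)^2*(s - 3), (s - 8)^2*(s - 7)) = s^2 - 16*s + 64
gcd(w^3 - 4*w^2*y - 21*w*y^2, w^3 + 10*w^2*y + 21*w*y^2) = w^2 + 3*w*y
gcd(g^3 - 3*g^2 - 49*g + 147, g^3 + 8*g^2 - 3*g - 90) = g - 3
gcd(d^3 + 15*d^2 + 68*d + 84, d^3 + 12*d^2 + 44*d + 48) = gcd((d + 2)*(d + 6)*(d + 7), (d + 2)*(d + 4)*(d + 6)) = d^2 + 8*d + 12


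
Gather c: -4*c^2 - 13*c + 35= -4*c^2 - 13*c + 35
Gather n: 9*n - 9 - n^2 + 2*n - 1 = -n^2 + 11*n - 10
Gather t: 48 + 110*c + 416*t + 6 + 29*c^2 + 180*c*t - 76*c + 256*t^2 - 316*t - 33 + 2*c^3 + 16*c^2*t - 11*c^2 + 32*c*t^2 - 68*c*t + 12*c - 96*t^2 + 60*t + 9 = 2*c^3 + 18*c^2 + 46*c + t^2*(32*c + 160) + t*(16*c^2 + 112*c + 160) + 30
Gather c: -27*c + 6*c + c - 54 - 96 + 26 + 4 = -20*c - 120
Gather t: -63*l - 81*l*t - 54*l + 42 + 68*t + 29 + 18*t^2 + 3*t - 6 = -117*l + 18*t^2 + t*(71 - 81*l) + 65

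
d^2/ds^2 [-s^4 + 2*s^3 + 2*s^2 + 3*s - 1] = -12*s^2 + 12*s + 4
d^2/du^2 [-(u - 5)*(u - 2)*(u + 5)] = 4 - 6*u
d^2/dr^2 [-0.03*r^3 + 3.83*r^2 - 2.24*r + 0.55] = 7.66 - 0.18*r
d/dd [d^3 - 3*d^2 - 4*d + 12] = 3*d^2 - 6*d - 4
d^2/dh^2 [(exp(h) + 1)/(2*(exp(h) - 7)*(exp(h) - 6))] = (exp(4*h) + 17*exp(3*h) - 291*exp(2*h) + 547*exp(h) + 2310)*exp(h)/(2*(exp(6*h) - 39*exp(5*h) + 633*exp(4*h) - 5473*exp(3*h) + 26586*exp(2*h) - 68796*exp(h) + 74088))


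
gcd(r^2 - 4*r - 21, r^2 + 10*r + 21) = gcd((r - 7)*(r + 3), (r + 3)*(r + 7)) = r + 3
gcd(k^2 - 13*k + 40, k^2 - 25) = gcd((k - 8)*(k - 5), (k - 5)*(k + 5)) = k - 5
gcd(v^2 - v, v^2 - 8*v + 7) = v - 1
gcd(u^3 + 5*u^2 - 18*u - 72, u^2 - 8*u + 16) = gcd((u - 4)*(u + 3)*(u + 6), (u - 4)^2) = u - 4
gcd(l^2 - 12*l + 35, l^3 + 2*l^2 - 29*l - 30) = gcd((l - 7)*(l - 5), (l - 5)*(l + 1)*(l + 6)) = l - 5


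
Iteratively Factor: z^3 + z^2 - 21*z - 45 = (z + 3)*(z^2 - 2*z - 15) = (z + 3)^2*(z - 5)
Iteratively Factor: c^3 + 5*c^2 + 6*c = (c)*(c^2 + 5*c + 6) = c*(c + 3)*(c + 2)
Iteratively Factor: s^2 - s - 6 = (s - 3)*(s + 2)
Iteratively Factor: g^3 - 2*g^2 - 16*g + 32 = (g - 2)*(g^2 - 16) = (g - 2)*(g + 4)*(g - 4)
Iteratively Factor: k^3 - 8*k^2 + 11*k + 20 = (k + 1)*(k^2 - 9*k + 20) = (k - 5)*(k + 1)*(k - 4)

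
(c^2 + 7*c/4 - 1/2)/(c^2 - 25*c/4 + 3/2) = (c + 2)/(c - 6)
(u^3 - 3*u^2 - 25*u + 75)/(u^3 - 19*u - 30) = (u^2 + 2*u - 15)/(u^2 + 5*u + 6)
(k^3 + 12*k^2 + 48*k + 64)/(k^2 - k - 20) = (k^2 + 8*k + 16)/(k - 5)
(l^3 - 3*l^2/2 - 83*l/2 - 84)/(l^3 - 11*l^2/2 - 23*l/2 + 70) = (l^2 - 5*l - 24)/(l^2 - 9*l + 20)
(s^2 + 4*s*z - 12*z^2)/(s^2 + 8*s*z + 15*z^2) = (s^2 + 4*s*z - 12*z^2)/(s^2 + 8*s*z + 15*z^2)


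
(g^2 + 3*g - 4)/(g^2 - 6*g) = (g^2 + 3*g - 4)/(g*(g - 6))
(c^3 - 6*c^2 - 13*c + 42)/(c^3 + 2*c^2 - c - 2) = (c^3 - 6*c^2 - 13*c + 42)/(c^3 + 2*c^2 - c - 2)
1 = 1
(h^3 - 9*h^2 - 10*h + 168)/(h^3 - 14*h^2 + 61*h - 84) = (h^2 - 2*h - 24)/(h^2 - 7*h + 12)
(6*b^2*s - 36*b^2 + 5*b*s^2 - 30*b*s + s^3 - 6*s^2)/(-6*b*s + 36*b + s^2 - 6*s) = (6*b^2 + 5*b*s + s^2)/(-6*b + s)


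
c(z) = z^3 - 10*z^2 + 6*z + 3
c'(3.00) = -27.00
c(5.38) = -98.44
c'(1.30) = -14.93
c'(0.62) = -5.25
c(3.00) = -42.00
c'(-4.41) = 152.54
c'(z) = 3*z^2 - 20*z + 6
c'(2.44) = -24.94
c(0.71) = 2.58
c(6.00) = -105.00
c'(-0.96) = 27.96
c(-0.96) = -12.86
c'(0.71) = -6.69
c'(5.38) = -14.77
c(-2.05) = -59.94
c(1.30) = -3.90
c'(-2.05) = 59.61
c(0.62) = 3.11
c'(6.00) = -6.00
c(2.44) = -27.37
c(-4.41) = -303.71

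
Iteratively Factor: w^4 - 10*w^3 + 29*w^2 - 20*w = (w - 5)*(w^3 - 5*w^2 + 4*w) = (w - 5)*(w - 1)*(w^2 - 4*w) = (w - 5)*(w - 4)*(w - 1)*(w)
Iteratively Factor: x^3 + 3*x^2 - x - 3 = (x + 3)*(x^2 - 1) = (x - 1)*(x + 3)*(x + 1)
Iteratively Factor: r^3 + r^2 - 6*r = (r + 3)*(r^2 - 2*r) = (r - 2)*(r + 3)*(r)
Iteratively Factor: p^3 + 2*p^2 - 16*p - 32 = (p - 4)*(p^2 + 6*p + 8) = (p - 4)*(p + 2)*(p + 4)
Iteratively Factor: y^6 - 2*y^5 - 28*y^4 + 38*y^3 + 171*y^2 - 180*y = (y - 3)*(y^5 + y^4 - 25*y^3 - 37*y^2 + 60*y) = y*(y - 3)*(y^4 + y^3 - 25*y^2 - 37*y + 60) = y*(y - 3)*(y - 1)*(y^3 + 2*y^2 - 23*y - 60) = y*(y - 3)*(y - 1)*(y + 4)*(y^2 - 2*y - 15) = y*(y - 3)*(y - 1)*(y + 3)*(y + 4)*(y - 5)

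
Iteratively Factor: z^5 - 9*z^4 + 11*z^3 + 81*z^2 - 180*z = (z - 3)*(z^4 - 6*z^3 - 7*z^2 + 60*z) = (z - 3)*(z + 3)*(z^3 - 9*z^2 + 20*z) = z*(z - 3)*(z + 3)*(z^2 - 9*z + 20) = z*(z - 5)*(z - 3)*(z + 3)*(z - 4)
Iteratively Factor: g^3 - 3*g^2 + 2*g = (g)*(g^2 - 3*g + 2) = g*(g - 2)*(g - 1)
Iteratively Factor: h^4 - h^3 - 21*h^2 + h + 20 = (h + 4)*(h^3 - 5*h^2 - h + 5) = (h - 1)*(h + 4)*(h^2 - 4*h - 5) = (h - 1)*(h + 1)*(h + 4)*(h - 5)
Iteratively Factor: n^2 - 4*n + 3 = (n - 1)*(n - 3)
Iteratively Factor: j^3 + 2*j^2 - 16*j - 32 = (j - 4)*(j^2 + 6*j + 8) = (j - 4)*(j + 4)*(j + 2)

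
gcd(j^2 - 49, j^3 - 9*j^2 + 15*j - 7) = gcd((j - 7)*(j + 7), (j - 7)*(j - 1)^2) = j - 7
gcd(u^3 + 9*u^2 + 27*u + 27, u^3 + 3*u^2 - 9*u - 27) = u^2 + 6*u + 9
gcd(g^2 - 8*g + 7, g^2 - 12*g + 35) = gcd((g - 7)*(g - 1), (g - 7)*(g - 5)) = g - 7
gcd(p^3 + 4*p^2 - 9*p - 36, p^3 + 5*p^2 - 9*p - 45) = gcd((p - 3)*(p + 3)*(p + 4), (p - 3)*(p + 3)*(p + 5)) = p^2 - 9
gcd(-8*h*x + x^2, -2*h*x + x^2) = x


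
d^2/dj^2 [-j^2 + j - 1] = -2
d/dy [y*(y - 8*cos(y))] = 8*y*sin(y) + 2*y - 8*cos(y)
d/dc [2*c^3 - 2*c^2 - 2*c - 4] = 6*c^2 - 4*c - 2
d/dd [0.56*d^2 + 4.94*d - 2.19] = 1.12*d + 4.94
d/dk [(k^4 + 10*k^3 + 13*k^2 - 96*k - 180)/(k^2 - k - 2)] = (2*k^5 + 7*k^4 - 28*k^3 + 23*k^2 + 308*k + 12)/(k^4 - 2*k^3 - 3*k^2 + 4*k + 4)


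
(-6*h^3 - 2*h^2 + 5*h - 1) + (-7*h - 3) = -6*h^3 - 2*h^2 - 2*h - 4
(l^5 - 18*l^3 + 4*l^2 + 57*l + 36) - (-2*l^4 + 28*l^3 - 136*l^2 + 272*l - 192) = l^5 + 2*l^4 - 46*l^3 + 140*l^2 - 215*l + 228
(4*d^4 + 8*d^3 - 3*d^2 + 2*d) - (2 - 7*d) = 4*d^4 + 8*d^3 - 3*d^2 + 9*d - 2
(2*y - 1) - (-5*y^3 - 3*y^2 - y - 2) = 5*y^3 + 3*y^2 + 3*y + 1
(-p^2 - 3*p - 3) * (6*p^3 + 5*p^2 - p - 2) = -6*p^5 - 23*p^4 - 32*p^3 - 10*p^2 + 9*p + 6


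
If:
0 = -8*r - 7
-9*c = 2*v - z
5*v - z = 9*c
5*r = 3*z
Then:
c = -5/72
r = -7/8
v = -5/12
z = -35/24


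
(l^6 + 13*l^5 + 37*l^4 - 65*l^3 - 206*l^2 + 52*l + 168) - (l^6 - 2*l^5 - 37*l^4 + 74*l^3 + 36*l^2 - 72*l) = 15*l^5 + 74*l^4 - 139*l^3 - 242*l^2 + 124*l + 168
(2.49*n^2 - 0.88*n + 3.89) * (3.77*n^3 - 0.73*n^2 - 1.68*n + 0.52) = 9.3873*n^5 - 5.1353*n^4 + 11.1245*n^3 - 0.0665*n^2 - 6.9928*n + 2.0228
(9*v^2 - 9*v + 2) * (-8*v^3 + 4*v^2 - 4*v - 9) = -72*v^5 + 108*v^4 - 88*v^3 - 37*v^2 + 73*v - 18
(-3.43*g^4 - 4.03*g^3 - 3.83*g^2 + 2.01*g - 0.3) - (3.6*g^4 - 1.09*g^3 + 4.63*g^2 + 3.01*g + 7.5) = -7.03*g^4 - 2.94*g^3 - 8.46*g^2 - 1.0*g - 7.8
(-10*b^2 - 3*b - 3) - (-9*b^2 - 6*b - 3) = -b^2 + 3*b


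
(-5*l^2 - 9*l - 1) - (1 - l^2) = -4*l^2 - 9*l - 2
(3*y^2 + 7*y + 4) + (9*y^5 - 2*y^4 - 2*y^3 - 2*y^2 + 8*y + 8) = 9*y^5 - 2*y^4 - 2*y^3 + y^2 + 15*y + 12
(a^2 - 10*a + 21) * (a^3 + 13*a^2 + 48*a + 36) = a^5 + 3*a^4 - 61*a^3 - 171*a^2 + 648*a + 756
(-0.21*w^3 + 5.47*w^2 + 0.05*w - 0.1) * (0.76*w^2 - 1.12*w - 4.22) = -0.1596*w^5 + 4.3924*w^4 - 5.2022*w^3 - 23.2154*w^2 - 0.099*w + 0.422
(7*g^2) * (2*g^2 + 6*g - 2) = 14*g^4 + 42*g^3 - 14*g^2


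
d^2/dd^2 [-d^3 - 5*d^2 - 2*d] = -6*d - 10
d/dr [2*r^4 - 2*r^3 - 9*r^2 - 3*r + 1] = 8*r^3 - 6*r^2 - 18*r - 3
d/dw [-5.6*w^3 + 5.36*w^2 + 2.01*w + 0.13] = -16.8*w^2 + 10.72*w + 2.01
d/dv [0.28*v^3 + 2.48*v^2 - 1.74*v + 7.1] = 0.84*v^2 + 4.96*v - 1.74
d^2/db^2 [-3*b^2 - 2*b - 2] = -6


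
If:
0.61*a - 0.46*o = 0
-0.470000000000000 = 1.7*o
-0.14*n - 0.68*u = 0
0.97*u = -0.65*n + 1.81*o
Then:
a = -0.21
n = -1.11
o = -0.28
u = 0.23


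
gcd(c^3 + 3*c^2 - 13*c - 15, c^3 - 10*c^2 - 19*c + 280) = c + 5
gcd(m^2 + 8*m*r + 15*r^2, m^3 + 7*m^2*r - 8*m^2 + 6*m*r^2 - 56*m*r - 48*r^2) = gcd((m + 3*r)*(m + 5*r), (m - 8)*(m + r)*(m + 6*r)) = 1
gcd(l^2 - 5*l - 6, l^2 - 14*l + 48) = l - 6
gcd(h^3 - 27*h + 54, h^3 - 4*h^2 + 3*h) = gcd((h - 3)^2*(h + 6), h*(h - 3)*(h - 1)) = h - 3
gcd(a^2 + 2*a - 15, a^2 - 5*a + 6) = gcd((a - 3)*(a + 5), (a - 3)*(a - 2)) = a - 3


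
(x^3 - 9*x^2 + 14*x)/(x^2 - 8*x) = (x^2 - 9*x + 14)/(x - 8)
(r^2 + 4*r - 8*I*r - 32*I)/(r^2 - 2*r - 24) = (r - 8*I)/(r - 6)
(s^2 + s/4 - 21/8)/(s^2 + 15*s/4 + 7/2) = (s - 3/2)/(s + 2)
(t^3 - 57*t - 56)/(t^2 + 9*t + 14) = (t^2 - 7*t - 8)/(t + 2)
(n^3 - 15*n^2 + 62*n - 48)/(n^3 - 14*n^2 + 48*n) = (n - 1)/n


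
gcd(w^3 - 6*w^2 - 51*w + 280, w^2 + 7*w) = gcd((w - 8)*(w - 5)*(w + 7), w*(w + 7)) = w + 7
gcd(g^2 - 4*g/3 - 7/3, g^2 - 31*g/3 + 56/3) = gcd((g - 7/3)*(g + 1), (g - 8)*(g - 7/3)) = g - 7/3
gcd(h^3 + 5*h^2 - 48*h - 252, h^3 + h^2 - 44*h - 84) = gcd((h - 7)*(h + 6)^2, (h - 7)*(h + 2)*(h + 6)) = h^2 - h - 42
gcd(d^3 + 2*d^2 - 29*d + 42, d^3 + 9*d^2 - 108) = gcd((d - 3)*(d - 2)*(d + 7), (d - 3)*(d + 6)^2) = d - 3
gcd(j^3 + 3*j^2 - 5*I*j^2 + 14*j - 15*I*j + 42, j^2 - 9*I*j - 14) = j - 7*I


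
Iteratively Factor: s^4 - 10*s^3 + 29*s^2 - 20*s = (s - 4)*(s^3 - 6*s^2 + 5*s) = (s - 4)*(s - 1)*(s^2 - 5*s) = (s - 5)*(s - 4)*(s - 1)*(s)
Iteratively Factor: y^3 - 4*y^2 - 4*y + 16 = (y + 2)*(y^2 - 6*y + 8) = (y - 4)*(y + 2)*(y - 2)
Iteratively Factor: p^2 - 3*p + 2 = (p - 1)*(p - 2)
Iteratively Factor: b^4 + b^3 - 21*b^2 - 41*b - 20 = (b - 5)*(b^3 + 6*b^2 + 9*b + 4) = (b - 5)*(b + 1)*(b^2 + 5*b + 4) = (b - 5)*(b + 1)^2*(b + 4)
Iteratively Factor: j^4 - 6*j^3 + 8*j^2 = (j - 4)*(j^3 - 2*j^2) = (j - 4)*(j - 2)*(j^2) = j*(j - 4)*(j - 2)*(j)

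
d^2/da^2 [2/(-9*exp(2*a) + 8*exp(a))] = 8*((9*exp(a) - 8)*(9*exp(a) - 2) - 2*(9*exp(a) - 4)^2)*exp(-a)/(9*exp(a) - 8)^3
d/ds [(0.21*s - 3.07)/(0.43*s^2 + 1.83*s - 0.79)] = (-0.0903*s^2 + 2.6402*s + 5.4522)/(0.1849*s^4 + 1.5738*s^3 + 2.6695*s^2 - 2.8914*s + 0.6241)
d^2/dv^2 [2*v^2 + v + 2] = 4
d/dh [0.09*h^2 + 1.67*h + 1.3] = 0.18*h + 1.67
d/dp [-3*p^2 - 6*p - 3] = -6*p - 6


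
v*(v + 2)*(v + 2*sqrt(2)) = v^3 + 2*v^2 + 2*sqrt(2)*v^2 + 4*sqrt(2)*v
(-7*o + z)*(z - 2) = -7*o*z + 14*o + z^2 - 2*z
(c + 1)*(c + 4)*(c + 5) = c^3 + 10*c^2 + 29*c + 20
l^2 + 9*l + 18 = (l + 3)*(l + 6)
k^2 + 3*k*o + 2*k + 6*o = (k + 2)*(k + 3*o)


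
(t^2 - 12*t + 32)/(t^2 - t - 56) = (t - 4)/(t + 7)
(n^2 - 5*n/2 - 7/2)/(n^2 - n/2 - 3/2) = (2*n - 7)/(2*n - 3)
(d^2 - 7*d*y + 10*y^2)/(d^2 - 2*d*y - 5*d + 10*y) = (d - 5*y)/(d - 5)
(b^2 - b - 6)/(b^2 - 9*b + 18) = (b + 2)/(b - 6)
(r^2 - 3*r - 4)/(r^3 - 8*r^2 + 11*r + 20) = 1/(r - 5)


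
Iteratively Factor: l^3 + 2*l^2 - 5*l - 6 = (l + 3)*(l^2 - l - 2) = (l - 2)*(l + 3)*(l + 1)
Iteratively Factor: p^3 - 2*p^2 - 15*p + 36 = (p - 3)*(p^2 + p - 12) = (p - 3)*(p + 4)*(p - 3)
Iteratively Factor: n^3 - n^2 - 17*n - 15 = (n - 5)*(n^2 + 4*n + 3) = (n - 5)*(n + 3)*(n + 1)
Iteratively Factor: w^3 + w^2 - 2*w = (w - 1)*(w^2 + 2*w) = (w - 1)*(w + 2)*(w)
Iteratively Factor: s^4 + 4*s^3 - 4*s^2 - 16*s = (s + 2)*(s^3 + 2*s^2 - 8*s) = (s - 2)*(s + 2)*(s^2 + 4*s) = s*(s - 2)*(s + 2)*(s + 4)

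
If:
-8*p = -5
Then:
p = 5/8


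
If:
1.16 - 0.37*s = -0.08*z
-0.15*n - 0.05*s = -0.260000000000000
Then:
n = 0.688288288288288 - 0.0720720720720721*z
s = 0.216216216216216*z + 3.13513513513514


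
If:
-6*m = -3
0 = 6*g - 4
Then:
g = 2/3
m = 1/2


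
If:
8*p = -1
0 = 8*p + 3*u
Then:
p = -1/8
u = 1/3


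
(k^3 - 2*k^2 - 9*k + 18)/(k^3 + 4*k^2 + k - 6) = (k^2 - 5*k + 6)/(k^2 + k - 2)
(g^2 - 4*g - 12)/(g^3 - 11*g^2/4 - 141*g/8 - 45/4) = 8*(g + 2)/(8*g^2 + 26*g + 15)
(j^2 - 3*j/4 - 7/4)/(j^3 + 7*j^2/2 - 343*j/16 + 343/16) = 4*(j + 1)/(4*j^2 + 21*j - 49)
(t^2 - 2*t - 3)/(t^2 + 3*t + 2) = (t - 3)/(t + 2)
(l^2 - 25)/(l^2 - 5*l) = (l + 5)/l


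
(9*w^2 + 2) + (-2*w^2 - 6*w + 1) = 7*w^2 - 6*w + 3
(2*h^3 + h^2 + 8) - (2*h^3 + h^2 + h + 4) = 4 - h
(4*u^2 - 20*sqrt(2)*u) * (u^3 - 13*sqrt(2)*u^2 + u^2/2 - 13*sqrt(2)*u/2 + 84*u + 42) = 4*u^5 - 72*sqrt(2)*u^4 + 2*u^4 - 36*sqrt(2)*u^3 + 856*u^3 - 1680*sqrt(2)*u^2 + 428*u^2 - 840*sqrt(2)*u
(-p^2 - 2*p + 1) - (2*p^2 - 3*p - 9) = -3*p^2 + p + 10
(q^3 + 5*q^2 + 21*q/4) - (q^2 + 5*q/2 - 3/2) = q^3 + 4*q^2 + 11*q/4 + 3/2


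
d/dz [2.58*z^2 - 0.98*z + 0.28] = 5.16*z - 0.98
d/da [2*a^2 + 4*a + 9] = 4*a + 4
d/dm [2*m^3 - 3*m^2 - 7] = 6*m*(m - 1)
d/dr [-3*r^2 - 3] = -6*r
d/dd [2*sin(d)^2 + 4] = 2*sin(2*d)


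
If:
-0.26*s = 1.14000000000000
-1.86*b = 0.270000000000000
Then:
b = -0.15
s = -4.38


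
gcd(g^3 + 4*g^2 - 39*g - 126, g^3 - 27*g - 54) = g^2 - 3*g - 18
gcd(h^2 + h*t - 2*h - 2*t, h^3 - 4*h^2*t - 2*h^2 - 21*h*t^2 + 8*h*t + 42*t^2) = h - 2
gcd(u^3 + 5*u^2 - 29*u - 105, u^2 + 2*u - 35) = u^2 + 2*u - 35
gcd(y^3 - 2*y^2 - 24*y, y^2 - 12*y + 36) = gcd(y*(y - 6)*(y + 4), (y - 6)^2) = y - 6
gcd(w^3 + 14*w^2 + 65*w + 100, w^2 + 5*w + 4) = w + 4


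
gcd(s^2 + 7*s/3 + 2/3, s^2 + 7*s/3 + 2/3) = s^2 + 7*s/3 + 2/3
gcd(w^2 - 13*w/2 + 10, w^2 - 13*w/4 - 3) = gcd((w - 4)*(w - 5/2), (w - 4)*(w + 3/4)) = w - 4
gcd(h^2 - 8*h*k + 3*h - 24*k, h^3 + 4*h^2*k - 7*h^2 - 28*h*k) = 1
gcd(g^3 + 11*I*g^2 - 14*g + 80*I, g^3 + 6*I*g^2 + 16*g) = g^2 + 6*I*g + 16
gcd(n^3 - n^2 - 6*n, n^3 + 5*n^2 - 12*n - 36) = n^2 - n - 6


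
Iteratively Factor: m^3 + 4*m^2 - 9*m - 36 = (m - 3)*(m^2 + 7*m + 12) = (m - 3)*(m + 4)*(m + 3)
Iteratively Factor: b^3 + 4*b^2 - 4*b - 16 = (b + 4)*(b^2 - 4) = (b - 2)*(b + 4)*(b + 2)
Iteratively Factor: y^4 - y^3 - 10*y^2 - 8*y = (y - 4)*(y^3 + 3*y^2 + 2*y) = y*(y - 4)*(y^2 + 3*y + 2) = y*(y - 4)*(y + 2)*(y + 1)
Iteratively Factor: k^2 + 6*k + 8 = (k + 4)*(k + 2)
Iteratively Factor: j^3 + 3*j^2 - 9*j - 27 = (j - 3)*(j^2 + 6*j + 9) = (j - 3)*(j + 3)*(j + 3)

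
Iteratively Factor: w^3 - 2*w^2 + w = (w - 1)*(w^2 - w) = (w - 1)^2*(w)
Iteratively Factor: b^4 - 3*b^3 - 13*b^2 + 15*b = (b)*(b^3 - 3*b^2 - 13*b + 15) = b*(b + 3)*(b^2 - 6*b + 5) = b*(b - 5)*(b + 3)*(b - 1)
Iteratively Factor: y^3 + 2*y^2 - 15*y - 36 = (y + 3)*(y^2 - y - 12) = (y - 4)*(y + 3)*(y + 3)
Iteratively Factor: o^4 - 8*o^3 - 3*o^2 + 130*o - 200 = (o + 4)*(o^3 - 12*o^2 + 45*o - 50) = (o - 5)*(o + 4)*(o^2 - 7*o + 10) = (o - 5)^2*(o + 4)*(o - 2)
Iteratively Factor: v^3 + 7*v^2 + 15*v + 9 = (v + 3)*(v^2 + 4*v + 3) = (v + 3)^2*(v + 1)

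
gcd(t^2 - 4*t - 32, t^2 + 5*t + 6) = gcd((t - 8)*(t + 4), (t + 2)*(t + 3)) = 1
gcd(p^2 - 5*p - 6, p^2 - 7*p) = 1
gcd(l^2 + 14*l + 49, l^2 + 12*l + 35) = l + 7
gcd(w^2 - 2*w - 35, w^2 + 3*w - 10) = w + 5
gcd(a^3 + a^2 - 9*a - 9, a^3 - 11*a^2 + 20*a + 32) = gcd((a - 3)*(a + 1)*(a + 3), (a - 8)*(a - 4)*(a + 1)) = a + 1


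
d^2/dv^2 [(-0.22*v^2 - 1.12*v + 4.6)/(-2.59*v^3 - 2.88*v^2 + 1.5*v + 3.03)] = (2.951564*v^6 + 45.078432*v^5 - 315.033096*v^4 - 495.643548*v^3 - 4.70750400000003*v^2 - 38.723112*v - 107.124084)/(17.373979*v^9 + 57.957984*v^8 + 34.261038*v^7 - 104.221557*v^6 - 155.450556*v^5 + 14.673204*v^4 + 146.498193*v^3 + 58.870476*v^2 - 41.31405*v - 27.818127)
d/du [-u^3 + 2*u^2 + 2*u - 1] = -3*u^2 + 4*u + 2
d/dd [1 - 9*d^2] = -18*d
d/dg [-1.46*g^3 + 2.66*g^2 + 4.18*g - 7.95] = -4.38*g^2 + 5.32*g + 4.18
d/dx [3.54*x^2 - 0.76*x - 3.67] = 7.08*x - 0.76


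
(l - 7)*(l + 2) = l^2 - 5*l - 14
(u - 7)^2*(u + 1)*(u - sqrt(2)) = u^4 - 13*u^3 - sqrt(2)*u^3 + 13*sqrt(2)*u^2 + 35*u^2 - 35*sqrt(2)*u + 49*u - 49*sqrt(2)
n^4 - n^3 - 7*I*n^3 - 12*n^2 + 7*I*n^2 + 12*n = n*(n - 1)*(n - 4*I)*(n - 3*I)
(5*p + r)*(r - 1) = 5*p*r - 5*p + r^2 - r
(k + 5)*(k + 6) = k^2 + 11*k + 30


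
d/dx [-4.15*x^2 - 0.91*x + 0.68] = -8.3*x - 0.91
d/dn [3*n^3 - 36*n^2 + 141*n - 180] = 9*n^2 - 72*n + 141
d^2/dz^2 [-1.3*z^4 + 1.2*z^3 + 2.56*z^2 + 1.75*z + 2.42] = -15.6*z^2 + 7.2*z + 5.12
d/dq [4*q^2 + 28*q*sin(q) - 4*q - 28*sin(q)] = 28*q*cos(q) + 8*q - 28*sqrt(2)*cos(q + pi/4) - 4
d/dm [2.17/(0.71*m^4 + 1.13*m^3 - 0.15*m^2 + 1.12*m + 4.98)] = (-6.1628*m^3 - 7.3563*m^2 + 0.651*m - 2.4304)/(0.71*m^4 + 1.13*m^3 - 0.15*m^2 + 1.12*m + 4.98)^2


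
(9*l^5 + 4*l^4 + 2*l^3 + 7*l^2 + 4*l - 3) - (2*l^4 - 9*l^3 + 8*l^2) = 9*l^5 + 2*l^4 + 11*l^3 - l^2 + 4*l - 3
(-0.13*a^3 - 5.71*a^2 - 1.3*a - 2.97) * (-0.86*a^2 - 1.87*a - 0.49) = 0.1118*a^5 + 5.1537*a^4 + 11.8594*a^3 + 7.7831*a^2 + 6.1909*a + 1.4553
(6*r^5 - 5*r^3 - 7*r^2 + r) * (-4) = -24*r^5 + 20*r^3 + 28*r^2 - 4*r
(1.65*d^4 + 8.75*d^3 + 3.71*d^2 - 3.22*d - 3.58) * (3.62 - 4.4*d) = -7.26*d^5 - 32.527*d^4 + 15.351*d^3 + 27.5982*d^2 + 4.0956*d - 12.9596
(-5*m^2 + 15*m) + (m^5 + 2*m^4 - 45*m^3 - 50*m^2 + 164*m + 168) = m^5 + 2*m^4 - 45*m^3 - 55*m^2 + 179*m + 168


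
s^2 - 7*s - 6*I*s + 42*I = (s - 7)*(s - 6*I)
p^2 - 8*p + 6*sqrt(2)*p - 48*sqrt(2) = (p - 8)*(p + 6*sqrt(2))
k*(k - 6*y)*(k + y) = k^3 - 5*k^2*y - 6*k*y^2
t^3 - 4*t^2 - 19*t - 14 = (t - 7)*(t + 1)*(t + 2)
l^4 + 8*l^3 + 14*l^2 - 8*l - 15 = (l - 1)*(l + 1)*(l + 3)*(l + 5)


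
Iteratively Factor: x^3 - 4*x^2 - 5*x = (x)*(x^2 - 4*x - 5) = x*(x - 5)*(x + 1)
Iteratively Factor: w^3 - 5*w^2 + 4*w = (w - 1)*(w^2 - 4*w) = (w - 4)*(w - 1)*(w)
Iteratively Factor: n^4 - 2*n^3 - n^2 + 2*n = (n - 2)*(n^3 - n) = n*(n - 2)*(n^2 - 1) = n*(n - 2)*(n - 1)*(n + 1)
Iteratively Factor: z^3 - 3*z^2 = (z)*(z^2 - 3*z) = z^2*(z - 3)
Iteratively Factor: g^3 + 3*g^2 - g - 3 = (g + 3)*(g^2 - 1) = (g - 1)*(g + 3)*(g + 1)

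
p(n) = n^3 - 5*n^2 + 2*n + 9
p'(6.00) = 50.00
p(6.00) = 57.00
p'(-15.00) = 827.00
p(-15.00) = -4521.00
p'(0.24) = -0.23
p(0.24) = 9.21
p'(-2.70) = 50.87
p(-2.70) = -52.53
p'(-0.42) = 6.73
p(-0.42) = 7.20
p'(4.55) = 18.61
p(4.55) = 8.78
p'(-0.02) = 2.20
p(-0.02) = 8.96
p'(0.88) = -4.48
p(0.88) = 7.57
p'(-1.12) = 16.96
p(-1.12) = -0.92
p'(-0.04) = 2.40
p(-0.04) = 8.91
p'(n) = 3*n^2 - 10*n + 2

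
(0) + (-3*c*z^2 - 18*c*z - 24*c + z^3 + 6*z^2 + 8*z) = -3*c*z^2 - 18*c*z - 24*c + z^3 + 6*z^2 + 8*z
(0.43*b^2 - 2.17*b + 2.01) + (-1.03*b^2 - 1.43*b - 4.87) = -0.6*b^2 - 3.6*b - 2.86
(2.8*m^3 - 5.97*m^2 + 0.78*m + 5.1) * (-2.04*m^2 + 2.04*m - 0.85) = -5.712*m^5 + 17.8908*m^4 - 16.15*m^3 - 3.7383*m^2 + 9.741*m - 4.335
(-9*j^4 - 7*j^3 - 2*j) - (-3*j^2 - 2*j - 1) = -9*j^4 - 7*j^3 + 3*j^2 + 1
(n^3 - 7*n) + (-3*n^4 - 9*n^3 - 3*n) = -3*n^4 - 8*n^3 - 10*n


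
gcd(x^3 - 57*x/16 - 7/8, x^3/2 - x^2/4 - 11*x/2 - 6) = 1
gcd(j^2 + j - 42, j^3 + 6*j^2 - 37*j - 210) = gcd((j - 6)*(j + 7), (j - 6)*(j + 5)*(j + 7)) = j^2 + j - 42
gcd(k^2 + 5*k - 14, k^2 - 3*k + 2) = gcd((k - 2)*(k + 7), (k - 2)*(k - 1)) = k - 2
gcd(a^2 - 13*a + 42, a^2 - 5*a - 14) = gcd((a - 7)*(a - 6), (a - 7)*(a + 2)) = a - 7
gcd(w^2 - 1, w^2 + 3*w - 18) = 1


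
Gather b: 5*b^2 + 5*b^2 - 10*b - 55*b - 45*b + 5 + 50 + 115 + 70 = 10*b^2 - 110*b + 240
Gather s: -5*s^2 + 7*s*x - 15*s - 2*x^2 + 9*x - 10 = -5*s^2 + s*(7*x - 15) - 2*x^2 + 9*x - 10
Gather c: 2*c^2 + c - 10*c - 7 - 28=2*c^2 - 9*c - 35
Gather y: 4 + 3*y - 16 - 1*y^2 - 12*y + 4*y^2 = 3*y^2 - 9*y - 12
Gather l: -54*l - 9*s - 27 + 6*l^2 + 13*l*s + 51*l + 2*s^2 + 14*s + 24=6*l^2 + l*(13*s - 3) + 2*s^2 + 5*s - 3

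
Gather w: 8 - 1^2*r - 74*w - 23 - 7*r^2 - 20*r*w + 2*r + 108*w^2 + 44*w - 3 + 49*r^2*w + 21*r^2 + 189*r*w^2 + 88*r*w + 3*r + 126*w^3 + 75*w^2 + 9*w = 14*r^2 + 4*r + 126*w^3 + w^2*(189*r + 183) + w*(49*r^2 + 68*r - 21) - 18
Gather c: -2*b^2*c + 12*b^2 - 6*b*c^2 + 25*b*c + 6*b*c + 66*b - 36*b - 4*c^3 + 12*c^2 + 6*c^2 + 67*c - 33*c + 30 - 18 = 12*b^2 + 30*b - 4*c^3 + c^2*(18 - 6*b) + c*(-2*b^2 + 31*b + 34) + 12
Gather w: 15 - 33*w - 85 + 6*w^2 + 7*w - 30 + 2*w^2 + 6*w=8*w^2 - 20*w - 100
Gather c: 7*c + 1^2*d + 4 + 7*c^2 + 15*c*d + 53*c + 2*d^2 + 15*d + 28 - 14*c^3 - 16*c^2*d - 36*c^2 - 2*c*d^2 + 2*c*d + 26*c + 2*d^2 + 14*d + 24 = -14*c^3 + c^2*(-16*d - 29) + c*(-2*d^2 + 17*d + 86) + 4*d^2 + 30*d + 56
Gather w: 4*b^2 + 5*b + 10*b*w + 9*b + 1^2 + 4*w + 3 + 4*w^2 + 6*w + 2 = 4*b^2 + 14*b + 4*w^2 + w*(10*b + 10) + 6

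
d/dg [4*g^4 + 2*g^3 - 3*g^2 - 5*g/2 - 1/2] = 16*g^3 + 6*g^2 - 6*g - 5/2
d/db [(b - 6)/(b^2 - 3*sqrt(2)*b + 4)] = (b^2 - 3*sqrt(2)*b - (b - 6)*(2*b - 3*sqrt(2)) + 4)/(b^2 - 3*sqrt(2)*b + 4)^2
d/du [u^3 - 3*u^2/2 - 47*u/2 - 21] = 3*u^2 - 3*u - 47/2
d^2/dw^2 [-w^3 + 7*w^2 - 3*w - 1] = 14 - 6*w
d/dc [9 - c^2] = -2*c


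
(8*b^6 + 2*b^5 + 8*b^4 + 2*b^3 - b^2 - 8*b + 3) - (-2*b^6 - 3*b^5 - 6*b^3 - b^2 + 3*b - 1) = 10*b^6 + 5*b^5 + 8*b^4 + 8*b^3 - 11*b + 4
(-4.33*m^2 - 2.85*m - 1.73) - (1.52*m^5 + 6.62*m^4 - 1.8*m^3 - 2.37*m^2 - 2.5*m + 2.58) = -1.52*m^5 - 6.62*m^4 + 1.8*m^3 - 1.96*m^2 - 0.35*m - 4.31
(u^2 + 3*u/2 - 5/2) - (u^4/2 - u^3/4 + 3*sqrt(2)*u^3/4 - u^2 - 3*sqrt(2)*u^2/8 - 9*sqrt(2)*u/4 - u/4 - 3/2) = -u^4/2 - 3*sqrt(2)*u^3/4 + u^3/4 + 3*sqrt(2)*u^2/8 + 2*u^2 + 7*u/4 + 9*sqrt(2)*u/4 - 1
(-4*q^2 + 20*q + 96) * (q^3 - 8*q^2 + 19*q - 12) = -4*q^5 + 52*q^4 - 140*q^3 - 340*q^2 + 1584*q - 1152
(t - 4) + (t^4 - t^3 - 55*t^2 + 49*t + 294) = t^4 - t^3 - 55*t^2 + 50*t + 290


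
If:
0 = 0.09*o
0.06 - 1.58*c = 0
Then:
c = 0.04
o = 0.00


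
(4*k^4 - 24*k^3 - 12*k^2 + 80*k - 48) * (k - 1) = 4*k^5 - 28*k^4 + 12*k^3 + 92*k^2 - 128*k + 48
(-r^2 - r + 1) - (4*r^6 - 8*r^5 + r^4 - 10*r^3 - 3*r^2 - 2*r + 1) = -4*r^6 + 8*r^5 - r^4 + 10*r^3 + 2*r^2 + r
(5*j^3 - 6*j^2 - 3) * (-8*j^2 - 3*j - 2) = -40*j^5 + 33*j^4 + 8*j^3 + 36*j^2 + 9*j + 6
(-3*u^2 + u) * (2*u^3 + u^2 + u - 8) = -6*u^5 - u^4 - 2*u^3 + 25*u^2 - 8*u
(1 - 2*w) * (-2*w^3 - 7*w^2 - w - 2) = 4*w^4 + 12*w^3 - 5*w^2 + 3*w - 2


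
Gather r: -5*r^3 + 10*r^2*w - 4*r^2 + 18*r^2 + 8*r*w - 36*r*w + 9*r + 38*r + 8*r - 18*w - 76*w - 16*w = -5*r^3 + r^2*(10*w + 14) + r*(55 - 28*w) - 110*w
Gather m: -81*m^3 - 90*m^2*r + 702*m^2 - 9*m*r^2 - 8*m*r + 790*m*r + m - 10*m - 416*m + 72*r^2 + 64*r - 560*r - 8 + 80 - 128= -81*m^3 + m^2*(702 - 90*r) + m*(-9*r^2 + 782*r - 425) + 72*r^2 - 496*r - 56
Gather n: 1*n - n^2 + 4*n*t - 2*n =-n^2 + n*(4*t - 1)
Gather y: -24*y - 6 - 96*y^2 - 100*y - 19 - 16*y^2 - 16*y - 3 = -112*y^2 - 140*y - 28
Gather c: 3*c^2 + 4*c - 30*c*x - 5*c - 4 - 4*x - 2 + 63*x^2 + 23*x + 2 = 3*c^2 + c*(-30*x - 1) + 63*x^2 + 19*x - 4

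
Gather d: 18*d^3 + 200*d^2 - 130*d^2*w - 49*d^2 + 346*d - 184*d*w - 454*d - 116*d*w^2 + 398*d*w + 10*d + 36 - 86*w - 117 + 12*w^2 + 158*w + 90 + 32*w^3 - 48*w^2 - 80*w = 18*d^3 + d^2*(151 - 130*w) + d*(-116*w^2 + 214*w - 98) + 32*w^3 - 36*w^2 - 8*w + 9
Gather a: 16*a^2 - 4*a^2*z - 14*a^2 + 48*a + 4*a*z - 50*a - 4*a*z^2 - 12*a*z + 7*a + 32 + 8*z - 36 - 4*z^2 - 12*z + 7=a^2*(2 - 4*z) + a*(-4*z^2 - 8*z + 5) - 4*z^2 - 4*z + 3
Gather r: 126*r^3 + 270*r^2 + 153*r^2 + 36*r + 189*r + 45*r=126*r^3 + 423*r^2 + 270*r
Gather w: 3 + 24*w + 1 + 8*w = 32*w + 4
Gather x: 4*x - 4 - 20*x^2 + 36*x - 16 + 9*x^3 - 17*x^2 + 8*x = 9*x^3 - 37*x^2 + 48*x - 20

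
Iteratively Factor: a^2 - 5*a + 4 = (a - 1)*(a - 4)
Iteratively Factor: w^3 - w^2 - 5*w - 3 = (w + 1)*(w^2 - 2*w - 3) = (w - 3)*(w + 1)*(w + 1)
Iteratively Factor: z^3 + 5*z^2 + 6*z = (z + 3)*(z^2 + 2*z) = z*(z + 3)*(z + 2)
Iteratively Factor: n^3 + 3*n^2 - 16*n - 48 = (n + 3)*(n^2 - 16) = (n + 3)*(n + 4)*(n - 4)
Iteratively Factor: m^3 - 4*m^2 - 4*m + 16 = (m + 2)*(m^2 - 6*m + 8) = (m - 2)*(m + 2)*(m - 4)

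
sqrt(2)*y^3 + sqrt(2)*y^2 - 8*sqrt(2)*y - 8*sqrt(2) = (y - 2*sqrt(2))*(y + 2*sqrt(2))*(sqrt(2)*y + sqrt(2))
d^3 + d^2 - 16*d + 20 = (d - 2)^2*(d + 5)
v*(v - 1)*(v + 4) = v^3 + 3*v^2 - 4*v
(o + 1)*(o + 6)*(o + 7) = o^3 + 14*o^2 + 55*o + 42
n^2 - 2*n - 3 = (n - 3)*(n + 1)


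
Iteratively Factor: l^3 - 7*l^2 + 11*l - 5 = (l - 1)*(l^2 - 6*l + 5) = (l - 5)*(l - 1)*(l - 1)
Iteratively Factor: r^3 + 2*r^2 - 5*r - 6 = (r + 1)*(r^2 + r - 6) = (r - 2)*(r + 1)*(r + 3)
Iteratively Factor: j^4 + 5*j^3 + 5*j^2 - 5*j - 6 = (j - 1)*(j^3 + 6*j^2 + 11*j + 6) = (j - 1)*(j + 3)*(j^2 + 3*j + 2) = (j - 1)*(j + 1)*(j + 3)*(j + 2)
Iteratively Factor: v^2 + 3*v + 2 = (v + 1)*(v + 2)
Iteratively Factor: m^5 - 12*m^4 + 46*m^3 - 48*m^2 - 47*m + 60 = (m - 4)*(m^4 - 8*m^3 + 14*m^2 + 8*m - 15) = (m - 4)*(m - 3)*(m^3 - 5*m^2 - m + 5) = (m - 4)*(m - 3)*(m - 1)*(m^2 - 4*m - 5) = (m - 5)*(m - 4)*(m - 3)*(m - 1)*(m + 1)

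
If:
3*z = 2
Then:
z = 2/3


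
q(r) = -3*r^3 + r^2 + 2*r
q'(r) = -9*r^2 + 2*r + 2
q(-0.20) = -0.34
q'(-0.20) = 1.24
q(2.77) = -50.55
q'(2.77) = -61.52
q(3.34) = -93.94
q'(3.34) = -91.72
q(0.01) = 0.02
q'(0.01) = 2.02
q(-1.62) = 12.14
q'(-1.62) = -24.86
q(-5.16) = 428.47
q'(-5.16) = -247.95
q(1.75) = -9.52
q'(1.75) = -22.06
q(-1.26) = 5.07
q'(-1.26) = -14.81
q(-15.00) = 10320.00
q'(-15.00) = -2053.00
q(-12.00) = 5304.00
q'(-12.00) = -1318.00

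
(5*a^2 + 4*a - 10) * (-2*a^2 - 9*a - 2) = -10*a^4 - 53*a^3 - 26*a^2 + 82*a + 20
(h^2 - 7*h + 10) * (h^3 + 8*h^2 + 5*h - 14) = h^5 + h^4 - 41*h^3 + 31*h^2 + 148*h - 140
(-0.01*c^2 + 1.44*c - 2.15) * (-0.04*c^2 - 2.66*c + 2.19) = 0.0004*c^4 - 0.031*c^3 - 3.7663*c^2 + 8.8726*c - 4.7085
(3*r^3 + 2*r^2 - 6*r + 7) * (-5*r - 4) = -15*r^4 - 22*r^3 + 22*r^2 - 11*r - 28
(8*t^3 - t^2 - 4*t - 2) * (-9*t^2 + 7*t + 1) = -72*t^5 + 65*t^4 + 37*t^3 - 11*t^2 - 18*t - 2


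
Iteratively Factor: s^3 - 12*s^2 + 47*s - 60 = (s - 5)*(s^2 - 7*s + 12) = (s - 5)*(s - 3)*(s - 4)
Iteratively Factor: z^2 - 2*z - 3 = (z + 1)*(z - 3)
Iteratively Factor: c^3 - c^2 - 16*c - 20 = (c - 5)*(c^2 + 4*c + 4) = (c - 5)*(c + 2)*(c + 2)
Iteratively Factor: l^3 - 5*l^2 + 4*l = (l)*(l^2 - 5*l + 4) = l*(l - 1)*(l - 4)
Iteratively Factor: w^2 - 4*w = (w)*(w - 4)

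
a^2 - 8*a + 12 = (a - 6)*(a - 2)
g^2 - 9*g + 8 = (g - 8)*(g - 1)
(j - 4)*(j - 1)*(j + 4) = j^3 - j^2 - 16*j + 16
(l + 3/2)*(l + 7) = l^2 + 17*l/2 + 21/2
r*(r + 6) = r^2 + 6*r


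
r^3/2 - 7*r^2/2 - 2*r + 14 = (r/2 + 1)*(r - 7)*(r - 2)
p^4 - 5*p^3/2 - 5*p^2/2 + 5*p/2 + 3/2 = (p - 3)*(p - 1)*(p + 1/2)*(p + 1)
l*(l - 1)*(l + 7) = l^3 + 6*l^2 - 7*l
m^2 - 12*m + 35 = (m - 7)*(m - 5)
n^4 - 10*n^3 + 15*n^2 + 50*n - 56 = (n - 7)*(n - 4)*(n - 1)*(n + 2)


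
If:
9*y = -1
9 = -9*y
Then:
No Solution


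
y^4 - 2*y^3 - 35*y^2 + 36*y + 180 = (y - 6)*(y - 3)*(y + 2)*(y + 5)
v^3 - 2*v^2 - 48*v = v*(v - 8)*(v + 6)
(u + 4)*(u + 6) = u^2 + 10*u + 24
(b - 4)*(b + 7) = b^2 + 3*b - 28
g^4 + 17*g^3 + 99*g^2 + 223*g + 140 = (g + 1)*(g + 4)*(g + 5)*(g + 7)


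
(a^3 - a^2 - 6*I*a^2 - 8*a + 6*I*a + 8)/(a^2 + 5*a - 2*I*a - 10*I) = (a^2 - a*(1 + 4*I) + 4*I)/(a + 5)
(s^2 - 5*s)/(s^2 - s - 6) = s*(5 - s)/(-s^2 + s + 6)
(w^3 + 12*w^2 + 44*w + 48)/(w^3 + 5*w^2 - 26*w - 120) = (w + 2)/(w - 5)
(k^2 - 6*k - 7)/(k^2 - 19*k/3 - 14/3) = 3*(k + 1)/(3*k + 2)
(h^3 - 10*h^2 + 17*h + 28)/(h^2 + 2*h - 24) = (h^2 - 6*h - 7)/(h + 6)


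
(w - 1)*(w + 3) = w^2 + 2*w - 3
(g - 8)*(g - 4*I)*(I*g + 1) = I*g^3 + 5*g^2 - 8*I*g^2 - 40*g - 4*I*g + 32*I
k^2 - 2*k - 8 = (k - 4)*(k + 2)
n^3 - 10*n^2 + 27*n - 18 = (n - 6)*(n - 3)*(n - 1)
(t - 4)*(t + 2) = t^2 - 2*t - 8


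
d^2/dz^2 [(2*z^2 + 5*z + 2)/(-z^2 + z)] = 2*(-7*z^3 - 6*z^2 + 6*z - 2)/(z^3*(z^3 - 3*z^2 + 3*z - 1))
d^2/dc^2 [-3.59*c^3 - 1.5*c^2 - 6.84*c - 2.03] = -21.54*c - 3.0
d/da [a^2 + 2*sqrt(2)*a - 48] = 2*a + 2*sqrt(2)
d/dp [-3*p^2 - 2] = -6*p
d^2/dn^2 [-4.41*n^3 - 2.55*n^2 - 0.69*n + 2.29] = -26.46*n - 5.1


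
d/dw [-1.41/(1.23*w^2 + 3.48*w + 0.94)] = (3.4686*w + 4.9068)/(1.23*w^2 + 3.48*w + 0.94)^2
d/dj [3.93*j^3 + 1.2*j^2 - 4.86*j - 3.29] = 11.79*j^2 + 2.4*j - 4.86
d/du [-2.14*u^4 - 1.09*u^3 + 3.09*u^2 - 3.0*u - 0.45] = -8.56*u^3 - 3.27*u^2 + 6.18*u - 3.0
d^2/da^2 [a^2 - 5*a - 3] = 2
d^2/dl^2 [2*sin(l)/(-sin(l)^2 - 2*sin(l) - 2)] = 2*(9*sin(l)^5 - 2*sin(l)^4 - 4*sin(l)^2 + sin(l)/2 + 6*sin(3*l) - sin(5*l)/2 + 8)/(sin(l)^2 + 2*sin(l) + 2)^3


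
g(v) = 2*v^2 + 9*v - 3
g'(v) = 4*v + 9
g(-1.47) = -11.91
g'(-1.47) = 3.12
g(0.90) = 6.72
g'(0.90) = 12.60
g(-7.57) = 43.48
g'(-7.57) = -21.28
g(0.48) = 1.78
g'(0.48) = 10.92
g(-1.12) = -10.57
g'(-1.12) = 4.52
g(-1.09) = -10.43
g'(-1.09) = 4.64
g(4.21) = 70.34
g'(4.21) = 25.84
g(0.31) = -0.02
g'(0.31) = 10.24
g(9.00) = 240.00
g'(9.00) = 45.00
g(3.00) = 42.00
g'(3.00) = 21.00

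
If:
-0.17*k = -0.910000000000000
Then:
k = 5.35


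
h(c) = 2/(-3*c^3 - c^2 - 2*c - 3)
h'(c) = 2*(9*c^2 + 2*c + 2)/(-3*c^3 - c^2 - 2*c - 3)^2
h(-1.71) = 0.16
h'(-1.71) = 0.32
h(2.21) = -0.04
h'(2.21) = 0.05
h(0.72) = -0.33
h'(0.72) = 0.44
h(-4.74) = 0.01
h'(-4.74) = 0.00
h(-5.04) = 0.01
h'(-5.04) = 0.00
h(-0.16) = -0.74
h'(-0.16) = 0.53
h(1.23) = -0.16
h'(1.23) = 0.23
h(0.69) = -0.34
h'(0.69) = 0.45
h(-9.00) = 0.00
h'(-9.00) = 0.00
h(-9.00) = 0.00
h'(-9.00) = 0.00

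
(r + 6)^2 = r^2 + 12*r + 36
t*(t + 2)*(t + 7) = t^3 + 9*t^2 + 14*t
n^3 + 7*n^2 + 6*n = n*(n + 1)*(n + 6)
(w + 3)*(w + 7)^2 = w^3 + 17*w^2 + 91*w + 147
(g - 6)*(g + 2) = g^2 - 4*g - 12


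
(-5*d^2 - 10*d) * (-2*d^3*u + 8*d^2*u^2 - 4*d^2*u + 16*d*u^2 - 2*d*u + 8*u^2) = 10*d^5*u - 40*d^4*u^2 + 40*d^4*u - 160*d^3*u^2 + 50*d^3*u - 200*d^2*u^2 + 20*d^2*u - 80*d*u^2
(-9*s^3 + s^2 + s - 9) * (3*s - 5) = -27*s^4 + 48*s^3 - 2*s^2 - 32*s + 45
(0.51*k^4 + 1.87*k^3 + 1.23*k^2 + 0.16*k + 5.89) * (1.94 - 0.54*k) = -0.2754*k^5 - 0.0204000000000001*k^4 + 2.9636*k^3 + 2.2998*k^2 - 2.8702*k + 11.4266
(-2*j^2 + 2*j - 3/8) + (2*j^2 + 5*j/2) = 9*j/2 - 3/8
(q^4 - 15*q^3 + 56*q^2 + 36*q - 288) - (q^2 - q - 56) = q^4 - 15*q^3 + 55*q^2 + 37*q - 232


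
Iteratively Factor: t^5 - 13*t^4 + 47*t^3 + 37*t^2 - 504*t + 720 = (t - 3)*(t^4 - 10*t^3 + 17*t^2 + 88*t - 240) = (t - 4)*(t - 3)*(t^3 - 6*t^2 - 7*t + 60) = (t - 4)*(t - 3)*(t + 3)*(t^2 - 9*t + 20) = (t - 4)^2*(t - 3)*(t + 3)*(t - 5)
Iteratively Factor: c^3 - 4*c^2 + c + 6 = (c + 1)*(c^2 - 5*c + 6) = (c - 2)*(c + 1)*(c - 3)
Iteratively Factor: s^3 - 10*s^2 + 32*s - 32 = (s - 2)*(s^2 - 8*s + 16) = (s - 4)*(s - 2)*(s - 4)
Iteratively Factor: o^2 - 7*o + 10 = (o - 5)*(o - 2)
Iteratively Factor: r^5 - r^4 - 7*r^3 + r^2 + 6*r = (r + 1)*(r^4 - 2*r^3 - 5*r^2 + 6*r) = (r - 1)*(r + 1)*(r^3 - r^2 - 6*r) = r*(r - 1)*(r + 1)*(r^2 - r - 6) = r*(r - 1)*(r + 1)*(r + 2)*(r - 3)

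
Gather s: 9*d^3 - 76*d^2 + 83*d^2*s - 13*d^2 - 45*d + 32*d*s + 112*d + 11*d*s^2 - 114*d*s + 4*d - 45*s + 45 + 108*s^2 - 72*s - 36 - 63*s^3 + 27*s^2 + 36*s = 9*d^3 - 89*d^2 + 71*d - 63*s^3 + s^2*(11*d + 135) + s*(83*d^2 - 82*d - 81) + 9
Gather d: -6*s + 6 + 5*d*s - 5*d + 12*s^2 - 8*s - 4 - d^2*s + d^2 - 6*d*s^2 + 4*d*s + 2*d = d^2*(1 - s) + d*(-6*s^2 + 9*s - 3) + 12*s^2 - 14*s + 2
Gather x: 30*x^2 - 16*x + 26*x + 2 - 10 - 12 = 30*x^2 + 10*x - 20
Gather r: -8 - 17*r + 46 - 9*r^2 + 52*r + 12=-9*r^2 + 35*r + 50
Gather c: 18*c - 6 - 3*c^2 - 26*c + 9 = -3*c^2 - 8*c + 3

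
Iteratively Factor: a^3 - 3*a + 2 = (a + 2)*(a^2 - 2*a + 1) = (a - 1)*(a + 2)*(a - 1)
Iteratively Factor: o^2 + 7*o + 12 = (o + 3)*(o + 4)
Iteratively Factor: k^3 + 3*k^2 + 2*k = (k + 1)*(k^2 + 2*k) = k*(k + 1)*(k + 2)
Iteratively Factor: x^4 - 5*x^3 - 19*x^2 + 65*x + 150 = (x + 2)*(x^3 - 7*x^2 - 5*x + 75) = (x - 5)*(x + 2)*(x^2 - 2*x - 15) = (x - 5)*(x + 2)*(x + 3)*(x - 5)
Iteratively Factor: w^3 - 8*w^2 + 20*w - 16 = (w - 2)*(w^2 - 6*w + 8) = (w - 2)^2*(w - 4)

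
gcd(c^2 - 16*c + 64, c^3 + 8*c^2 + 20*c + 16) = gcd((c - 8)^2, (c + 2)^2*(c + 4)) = 1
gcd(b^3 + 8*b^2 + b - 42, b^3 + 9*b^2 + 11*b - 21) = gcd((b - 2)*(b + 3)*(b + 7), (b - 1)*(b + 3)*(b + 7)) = b^2 + 10*b + 21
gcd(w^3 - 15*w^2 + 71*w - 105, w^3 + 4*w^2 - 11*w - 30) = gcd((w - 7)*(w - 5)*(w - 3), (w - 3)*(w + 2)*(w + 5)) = w - 3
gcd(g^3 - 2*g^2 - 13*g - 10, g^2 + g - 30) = g - 5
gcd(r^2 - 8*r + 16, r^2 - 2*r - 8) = r - 4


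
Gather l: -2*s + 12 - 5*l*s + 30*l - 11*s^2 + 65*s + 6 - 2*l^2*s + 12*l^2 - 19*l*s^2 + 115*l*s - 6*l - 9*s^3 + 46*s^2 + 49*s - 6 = l^2*(12 - 2*s) + l*(-19*s^2 + 110*s + 24) - 9*s^3 + 35*s^2 + 112*s + 12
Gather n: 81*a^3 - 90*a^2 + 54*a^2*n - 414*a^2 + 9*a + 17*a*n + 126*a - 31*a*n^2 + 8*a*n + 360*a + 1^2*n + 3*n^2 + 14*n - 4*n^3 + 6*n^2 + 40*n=81*a^3 - 504*a^2 + 495*a - 4*n^3 + n^2*(9 - 31*a) + n*(54*a^2 + 25*a + 55)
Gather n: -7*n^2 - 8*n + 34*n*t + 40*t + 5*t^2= -7*n^2 + n*(34*t - 8) + 5*t^2 + 40*t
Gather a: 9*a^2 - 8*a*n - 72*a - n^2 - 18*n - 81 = 9*a^2 + a*(-8*n - 72) - n^2 - 18*n - 81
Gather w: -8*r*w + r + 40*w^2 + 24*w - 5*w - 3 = r + 40*w^2 + w*(19 - 8*r) - 3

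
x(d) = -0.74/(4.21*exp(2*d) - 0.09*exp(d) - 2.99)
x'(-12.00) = 0.00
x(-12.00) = 0.25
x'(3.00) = 0.00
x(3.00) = 0.00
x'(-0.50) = 1.01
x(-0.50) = 0.49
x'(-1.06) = 0.11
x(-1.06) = 0.29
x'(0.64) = 0.16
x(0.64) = -0.06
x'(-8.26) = -0.00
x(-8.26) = 0.25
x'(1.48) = 0.02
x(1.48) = -0.01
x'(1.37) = 0.03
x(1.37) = -0.01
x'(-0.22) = 32.17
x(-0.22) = 2.11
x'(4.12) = 0.00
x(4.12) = -0.00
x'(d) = -0.74*(-8.42*exp(2*d) + 0.09*exp(d))/(4.21*exp(2*d) - 0.09*exp(d) - 2.99)^2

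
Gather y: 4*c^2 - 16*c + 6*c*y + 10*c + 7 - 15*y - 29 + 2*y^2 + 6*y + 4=4*c^2 - 6*c + 2*y^2 + y*(6*c - 9) - 18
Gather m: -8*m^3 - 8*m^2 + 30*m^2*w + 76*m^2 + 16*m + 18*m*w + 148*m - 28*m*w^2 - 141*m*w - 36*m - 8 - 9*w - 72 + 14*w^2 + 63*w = -8*m^3 + m^2*(30*w + 68) + m*(-28*w^2 - 123*w + 128) + 14*w^2 + 54*w - 80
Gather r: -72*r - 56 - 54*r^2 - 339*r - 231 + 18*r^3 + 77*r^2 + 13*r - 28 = 18*r^3 + 23*r^2 - 398*r - 315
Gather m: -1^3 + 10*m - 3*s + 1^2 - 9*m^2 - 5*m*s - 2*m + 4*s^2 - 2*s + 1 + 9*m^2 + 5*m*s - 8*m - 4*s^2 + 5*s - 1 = 0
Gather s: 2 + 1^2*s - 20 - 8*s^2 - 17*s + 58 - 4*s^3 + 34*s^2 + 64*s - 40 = -4*s^3 + 26*s^2 + 48*s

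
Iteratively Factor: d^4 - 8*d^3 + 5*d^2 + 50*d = (d)*(d^3 - 8*d^2 + 5*d + 50) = d*(d + 2)*(d^2 - 10*d + 25) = d*(d - 5)*(d + 2)*(d - 5)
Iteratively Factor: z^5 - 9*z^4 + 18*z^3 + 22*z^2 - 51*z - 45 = (z - 3)*(z^4 - 6*z^3 + 22*z + 15) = (z - 3)^2*(z^3 - 3*z^2 - 9*z - 5) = (z - 3)^2*(z + 1)*(z^2 - 4*z - 5) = (z - 3)^2*(z + 1)^2*(z - 5)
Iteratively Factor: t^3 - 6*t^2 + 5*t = (t - 5)*(t^2 - t) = t*(t - 5)*(t - 1)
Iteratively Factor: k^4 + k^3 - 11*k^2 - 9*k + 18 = (k - 1)*(k^3 + 2*k^2 - 9*k - 18) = (k - 1)*(k + 3)*(k^2 - k - 6) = (k - 1)*(k + 2)*(k + 3)*(k - 3)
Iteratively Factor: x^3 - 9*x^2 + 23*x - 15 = (x - 1)*(x^2 - 8*x + 15) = (x - 5)*(x - 1)*(x - 3)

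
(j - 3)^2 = j^2 - 6*j + 9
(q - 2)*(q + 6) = q^2 + 4*q - 12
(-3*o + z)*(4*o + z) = -12*o^2 + o*z + z^2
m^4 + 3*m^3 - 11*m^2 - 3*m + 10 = (m - 2)*(m - 1)*(m + 1)*(m + 5)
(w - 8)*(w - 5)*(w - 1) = w^3 - 14*w^2 + 53*w - 40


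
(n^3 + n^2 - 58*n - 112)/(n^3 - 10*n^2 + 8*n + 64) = (n + 7)/(n - 4)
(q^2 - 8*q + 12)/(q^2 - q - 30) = (q - 2)/(q + 5)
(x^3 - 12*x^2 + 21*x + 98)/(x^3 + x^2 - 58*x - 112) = (x^2 - 14*x + 49)/(x^2 - x - 56)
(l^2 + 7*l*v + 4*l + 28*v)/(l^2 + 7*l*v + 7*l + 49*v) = (l + 4)/(l + 7)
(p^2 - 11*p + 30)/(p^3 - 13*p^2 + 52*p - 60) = 1/(p - 2)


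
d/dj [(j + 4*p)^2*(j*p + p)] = p*(j + 4*p)*(3*j + 4*p + 2)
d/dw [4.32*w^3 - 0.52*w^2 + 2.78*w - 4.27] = 12.96*w^2 - 1.04*w + 2.78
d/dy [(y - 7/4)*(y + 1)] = 2*y - 3/4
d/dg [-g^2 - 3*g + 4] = -2*g - 3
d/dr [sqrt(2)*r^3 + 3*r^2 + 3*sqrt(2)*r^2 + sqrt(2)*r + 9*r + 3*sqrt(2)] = 3*sqrt(2)*r^2 + 6*r + 6*sqrt(2)*r + sqrt(2) + 9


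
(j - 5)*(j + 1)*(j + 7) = j^3 + 3*j^2 - 33*j - 35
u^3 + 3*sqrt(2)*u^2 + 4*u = u*(u + sqrt(2))*(u + 2*sqrt(2))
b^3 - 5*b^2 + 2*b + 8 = (b - 4)*(b - 2)*(b + 1)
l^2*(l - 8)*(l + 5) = l^4 - 3*l^3 - 40*l^2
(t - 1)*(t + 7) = t^2 + 6*t - 7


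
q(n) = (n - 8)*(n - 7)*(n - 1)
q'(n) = (n - 8)*(n - 7) + (n - 8)*(n - 1) + (n - 7)*(n - 1) = 3*n^2 - 32*n + 71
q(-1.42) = -191.95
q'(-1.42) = 122.49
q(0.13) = -47.04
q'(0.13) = 66.89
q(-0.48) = -93.88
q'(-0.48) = 87.05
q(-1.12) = -157.00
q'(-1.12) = 110.60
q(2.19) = 33.26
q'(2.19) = 15.31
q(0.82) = -7.99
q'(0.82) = 46.78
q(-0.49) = -94.75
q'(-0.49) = 87.40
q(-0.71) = -114.83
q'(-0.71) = 95.23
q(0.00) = -56.00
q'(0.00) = 71.00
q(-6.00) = -1274.00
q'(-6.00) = 371.00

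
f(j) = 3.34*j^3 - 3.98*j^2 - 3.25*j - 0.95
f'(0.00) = -3.25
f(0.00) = -0.95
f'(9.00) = 736.73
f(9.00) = 2082.28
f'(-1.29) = 23.69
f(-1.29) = -10.55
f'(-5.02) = 289.22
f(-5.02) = -507.46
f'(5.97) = 306.35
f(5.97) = 548.47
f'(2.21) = 28.10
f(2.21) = 8.48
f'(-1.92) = 48.97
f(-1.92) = -33.02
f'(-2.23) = 64.33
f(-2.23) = -50.53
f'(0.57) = -4.53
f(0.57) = -3.48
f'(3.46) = 89.16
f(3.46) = 78.51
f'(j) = 10.02*j^2 - 7.96*j - 3.25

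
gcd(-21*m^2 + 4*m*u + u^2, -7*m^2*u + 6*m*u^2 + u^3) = 7*m + u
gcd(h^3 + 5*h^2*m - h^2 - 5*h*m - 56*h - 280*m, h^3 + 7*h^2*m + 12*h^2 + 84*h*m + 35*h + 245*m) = h + 7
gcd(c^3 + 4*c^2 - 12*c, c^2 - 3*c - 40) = 1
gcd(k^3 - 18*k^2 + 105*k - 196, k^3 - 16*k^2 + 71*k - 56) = k - 7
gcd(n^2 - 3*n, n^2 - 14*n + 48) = 1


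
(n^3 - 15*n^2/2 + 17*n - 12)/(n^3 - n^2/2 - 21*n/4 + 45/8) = 4*(n^2 - 6*n + 8)/(4*n^2 + 4*n - 15)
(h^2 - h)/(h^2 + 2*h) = (h - 1)/(h + 2)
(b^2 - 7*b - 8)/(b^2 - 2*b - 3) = (b - 8)/(b - 3)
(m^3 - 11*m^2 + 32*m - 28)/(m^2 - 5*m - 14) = (m^2 - 4*m + 4)/(m + 2)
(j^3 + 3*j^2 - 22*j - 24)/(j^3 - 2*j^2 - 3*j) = (j^2 + 2*j - 24)/(j*(j - 3))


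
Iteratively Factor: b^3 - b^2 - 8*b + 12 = (b + 3)*(b^2 - 4*b + 4) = (b - 2)*(b + 3)*(b - 2)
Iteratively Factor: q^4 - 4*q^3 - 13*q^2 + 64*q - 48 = (q - 4)*(q^3 - 13*q + 12) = (q - 4)*(q - 1)*(q^2 + q - 12) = (q - 4)*(q - 3)*(q - 1)*(q + 4)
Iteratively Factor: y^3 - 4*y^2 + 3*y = (y - 3)*(y^2 - y) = (y - 3)*(y - 1)*(y)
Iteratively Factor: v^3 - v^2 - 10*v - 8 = (v + 2)*(v^2 - 3*v - 4) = (v + 1)*(v + 2)*(v - 4)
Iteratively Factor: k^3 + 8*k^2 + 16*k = (k + 4)*(k^2 + 4*k) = (k + 4)^2*(k)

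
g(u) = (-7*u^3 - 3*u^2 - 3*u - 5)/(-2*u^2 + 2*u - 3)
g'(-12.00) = 3.49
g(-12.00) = -37.13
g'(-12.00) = 3.49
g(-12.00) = -37.13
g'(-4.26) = 3.38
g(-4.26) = -10.34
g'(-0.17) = 1.82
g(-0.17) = 1.34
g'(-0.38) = 1.77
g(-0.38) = 0.97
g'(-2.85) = 3.23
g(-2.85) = -5.66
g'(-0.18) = 1.81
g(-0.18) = 1.32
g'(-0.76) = 2.08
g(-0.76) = 0.24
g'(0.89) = 5.93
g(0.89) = 5.34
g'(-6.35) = 3.45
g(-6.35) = -17.49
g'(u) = (4*u - 2)*(-7*u^3 - 3*u^2 - 3*u - 5)/(-2*u^2 + 2*u - 3)^2 + (-21*u^2 - 6*u - 3)/(-2*u^2 + 2*u - 3) = (14*u^4 - 28*u^3 + 51*u^2 - 2*u + 19)/(4*u^4 - 8*u^3 + 16*u^2 - 12*u + 9)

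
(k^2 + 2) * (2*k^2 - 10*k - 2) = 2*k^4 - 10*k^3 + 2*k^2 - 20*k - 4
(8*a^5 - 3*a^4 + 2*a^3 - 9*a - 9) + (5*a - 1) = 8*a^5 - 3*a^4 + 2*a^3 - 4*a - 10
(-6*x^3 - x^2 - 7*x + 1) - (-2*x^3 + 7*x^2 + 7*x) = -4*x^3 - 8*x^2 - 14*x + 1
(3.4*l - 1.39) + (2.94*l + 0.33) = 6.34*l - 1.06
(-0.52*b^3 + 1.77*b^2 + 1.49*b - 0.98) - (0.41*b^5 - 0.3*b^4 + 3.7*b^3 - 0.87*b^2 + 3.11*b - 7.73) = -0.41*b^5 + 0.3*b^4 - 4.22*b^3 + 2.64*b^2 - 1.62*b + 6.75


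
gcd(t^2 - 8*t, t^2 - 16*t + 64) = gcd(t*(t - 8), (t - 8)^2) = t - 8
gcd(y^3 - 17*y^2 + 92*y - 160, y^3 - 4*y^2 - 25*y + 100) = y^2 - 9*y + 20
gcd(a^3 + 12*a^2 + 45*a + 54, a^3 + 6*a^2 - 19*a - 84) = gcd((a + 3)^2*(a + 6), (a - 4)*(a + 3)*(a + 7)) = a + 3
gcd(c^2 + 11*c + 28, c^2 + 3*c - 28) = c + 7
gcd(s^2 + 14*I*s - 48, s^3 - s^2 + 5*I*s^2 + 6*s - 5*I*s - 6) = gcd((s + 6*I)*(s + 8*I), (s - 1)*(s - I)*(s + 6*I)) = s + 6*I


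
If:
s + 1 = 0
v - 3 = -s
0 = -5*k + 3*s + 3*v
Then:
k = 9/5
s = -1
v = 4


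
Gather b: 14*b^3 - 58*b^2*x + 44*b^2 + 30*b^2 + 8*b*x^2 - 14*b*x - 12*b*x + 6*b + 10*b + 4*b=14*b^3 + b^2*(74 - 58*x) + b*(8*x^2 - 26*x + 20)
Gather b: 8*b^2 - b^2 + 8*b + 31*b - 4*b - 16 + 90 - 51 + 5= 7*b^2 + 35*b + 28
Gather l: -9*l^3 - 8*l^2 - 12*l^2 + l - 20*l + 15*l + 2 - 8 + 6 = -9*l^3 - 20*l^2 - 4*l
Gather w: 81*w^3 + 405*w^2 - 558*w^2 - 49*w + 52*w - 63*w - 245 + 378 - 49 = 81*w^3 - 153*w^2 - 60*w + 84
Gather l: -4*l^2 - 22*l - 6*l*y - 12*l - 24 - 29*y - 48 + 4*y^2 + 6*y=-4*l^2 + l*(-6*y - 34) + 4*y^2 - 23*y - 72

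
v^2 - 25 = (v - 5)*(v + 5)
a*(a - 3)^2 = a^3 - 6*a^2 + 9*a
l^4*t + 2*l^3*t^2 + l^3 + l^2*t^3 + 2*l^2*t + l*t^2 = l*(l + t)^2*(l*t + 1)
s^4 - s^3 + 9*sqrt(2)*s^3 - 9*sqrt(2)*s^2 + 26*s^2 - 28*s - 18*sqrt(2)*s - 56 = (s - 2)*(s + 1)*(s + 2*sqrt(2))*(s + 7*sqrt(2))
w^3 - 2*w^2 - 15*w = w*(w - 5)*(w + 3)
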